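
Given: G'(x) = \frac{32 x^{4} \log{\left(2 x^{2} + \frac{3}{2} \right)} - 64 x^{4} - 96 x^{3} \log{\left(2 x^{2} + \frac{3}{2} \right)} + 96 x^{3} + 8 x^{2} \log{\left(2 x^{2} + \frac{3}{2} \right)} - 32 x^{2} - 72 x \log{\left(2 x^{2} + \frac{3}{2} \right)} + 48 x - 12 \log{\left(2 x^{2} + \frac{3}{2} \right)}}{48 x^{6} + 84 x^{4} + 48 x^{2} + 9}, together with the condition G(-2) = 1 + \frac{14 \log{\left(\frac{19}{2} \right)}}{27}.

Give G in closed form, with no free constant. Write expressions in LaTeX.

G(x) = \frac{6 x^{2} - 2 \left(2 x - 3\right) \log{\left(2 x^{2} + \frac{3}{2} \right)} + 3}{3 \left(2 x^{2} + 1\right)}

A candidate passes only if d/dx[G] lands on the given G'(x) exactly.
A general antiderivative is - \frac{\left(\frac{2 x}{3} - 1\right) \log{\left(2 x^{2} + \frac{3}{2} \right)}}{x^{2} + \frac{1}{2}} + C.
The condition gives C = 1 + \frac{14 \log{\left(\frac{19}{2} \right)}}{27} - (\frac{14 \log{\left(\frac{19}{2} \right)}}{27}) = 1.
So G(x) = \frac{6 x^{2} - 2 \left(2 x - 3\right) \log{\left(2 x^{2} + \frac{3}{2} \right)} + 3}{3 \left(2 x^{2} + 1\right)}.
Check: d/dx[\frac{6 x^{2} - 2 \left(2 x - 3\right) \log{\left(2 x^{2} + \frac{3}{2} \right)} + 3}{3 \left(2 x^{2} + 1\right)}] = \frac{32 x^{4} \log{\left(2 x^{2} + \frac{3}{2} \right)} - 64 x^{4} - 96 x^{3} \log{\left(2 x^{2} + \frac{3}{2} \right)} + 96 x^{3} + 8 x^{2} \log{\left(2 x^{2} + \frac{3}{2} \right)} - 32 x^{2} - 72 x \log{\left(2 x^{2} + \frac{3}{2} \right)} + 48 x - 12 \log{\left(2 x^{2} + \frac{3}{2} \right)}}{48 x^{6} + 84 x^{4} + 48 x^{2} + 9} = G'(x).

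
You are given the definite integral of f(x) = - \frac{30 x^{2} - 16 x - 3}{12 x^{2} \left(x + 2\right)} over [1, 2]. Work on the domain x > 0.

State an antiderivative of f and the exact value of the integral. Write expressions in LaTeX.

Antiderivative: F(x) = \frac{29 \log{\left(x \right)}}{48} - \frac{149 \log{\left(x + 2 \right)}}{48} - \frac{1}{8 x}; value = - \frac{149 \log{\left(4 \right)}}{48} + \frac{1}{16} + \frac{29 \log{\left(2 \right)}}{48} + \frac{149 \log{\left(3 \right)}}{48}

Factor the denominator (12 x^{2} \left(x + 2\right)) and decompose: f = - \frac{149}{48 \left(x + 2\right)} + \frac{29}{48 x} + \frac{1}{8 x^{2}}; each piece integrates to a log, atan, or power term.
F(x) = \frac{29 \log{\left(x \right)}}{48} - \frac{149 \log{\left(x + 2 \right)}}{48} - \frac{1}{8 x} is an antiderivative of f.
Check: d/dx[\frac{29 \log{\left(x \right)}}{48} - \frac{149 \log{\left(x + 2 \right)}}{48} - \frac{1}{8 x}] = \frac{- 30 x^{2} + 16 x + 3}{12 x^{3} + 24 x^{2}}, which equals f(x).
F(2) = - \frac{149 \log{\left(4 \right)}}{48} - \frac{1}{16} + \frac{29 \log{\left(2 \right)}}{48}; F(1) = - \frac{149 \log{\left(3 \right)}}{48} - \frac{1}{8}.
Integral = F(2) - F(1) = - \frac{149 \log{\left(4 \right)}}{48} + \frac{1}{16} + \frac{29 \log{\left(2 \right)}}{48} + \frac{149 \log{\left(3 \right)}}{48}.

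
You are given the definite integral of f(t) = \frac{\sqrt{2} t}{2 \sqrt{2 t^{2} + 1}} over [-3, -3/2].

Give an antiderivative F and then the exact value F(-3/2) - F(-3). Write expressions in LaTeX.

f matches the chain-rule pattern g'(h)*h' with inner function h(t) = 4 t^{2} + 2; substituting u = h(t) collapses the integral.
F(t) = \frac{\sqrt{4 t^{2} + 2}}{4} is an antiderivative of f.
Check: d/dt[\frac{\sqrt{4 t^{2} + 2}}{4}] = \frac{\sqrt{2} t}{2 \sqrt{2 t^{2} + 1}} = f(t).
F(-3/2) = \frac{\sqrt{11}}{4}; F(-3) = \frac{\sqrt{38}}{4}.
Integral = F(-3/2) - F(-3) = - \frac{\sqrt{38}}{4} + \frac{\sqrt{11}}{4}.

Antiderivative: F(t) = \frac{\sqrt{4 t^{2} + 2}}{4}; value = - \frac{\sqrt{38}}{4} + \frac{\sqrt{11}}{4}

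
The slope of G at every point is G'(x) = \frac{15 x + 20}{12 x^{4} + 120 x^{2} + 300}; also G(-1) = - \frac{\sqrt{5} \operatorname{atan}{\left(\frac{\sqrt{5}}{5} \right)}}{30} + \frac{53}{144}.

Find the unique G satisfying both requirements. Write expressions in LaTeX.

For G(x) to be correct, d/dx[G] must agree with the stated G'(x) identically.
A general antiderivative is \frac{4 x - 15}{24 x^{2} + 120} + \frac{\sqrt{5} \operatorname{atan}{\left(\frac{\sqrt{5} x}{5} \right)}}{30} + C.
The condition gives C = - \frac{\sqrt{5} \operatorname{atan}{\left(\frac{\sqrt{5}}{5} \right)}}{30} + \frac{53}{144} - (- \frac{19}{144} - \frac{\sqrt{5} \operatorname{atan}{\left(\frac{\sqrt{5}}{5} \right)}}{30}) = \frac{1}{2}.
So G(x) = \frac{4 \sqrt{5} x^{2} \operatorname{atan}{\left(\frac{\sqrt{5} x}{5} \right)} + 60 x^{2} + 20 x + 20 \sqrt{5} \operatorname{atan}{\left(\frac{\sqrt{5} x}{5} \right)} + 225}{120 x^{2} + 600}.
Check: d/dx[\frac{4 \sqrt{5} x^{2} \operatorname{atan}{\left(\frac{\sqrt{5} x}{5} \right)} + 60 x^{2} + 20 x + 20 \sqrt{5} \operatorname{atan}{\left(\frac{\sqrt{5} x}{5} \right)} + 225}{120 x^{2} + 600}] = \frac{15 x + 20}{12 x^{4} + 120 x^{2} + 300} = G'(x).

G(x) = \frac{4 \sqrt{5} x^{2} \operatorname{atan}{\left(\frac{\sqrt{5} x}{5} \right)} + 60 x^{2} + 20 x + 20 \sqrt{5} \operatorname{atan}{\left(\frac{\sqrt{5} x}{5} \right)} + 225}{120 x^{2} + 600}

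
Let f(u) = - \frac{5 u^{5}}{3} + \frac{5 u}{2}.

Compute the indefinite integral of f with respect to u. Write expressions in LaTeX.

F(u) = - \frac{5 u^{6}}{18} + \frac{5 u^{2}}{4} + C

Integrate term by term and add the pieces.
Check: d/du[- \frac{5 u^{6}}{18} + \frac{5 u^{2}}{4}] = - \frac{5 u^{5}}{3} + \frac{5 u}{2} = f(u).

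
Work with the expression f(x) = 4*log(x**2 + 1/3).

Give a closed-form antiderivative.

For F(x) to be correct the identity F'(x) - f(x) = 0 must hold.
Check: d/dx[4*x*log(x**2 + 1/3) - 8*x + 8*sqrt(3)*atan(sqrt(3)*x)/3] = 4*log(x**2 + 1/3) = f(x).

An antiderivative is F(x) = 4*x*log(x**2 + 1/3) - 8*x + 8*sqrt(3)*atan(sqrt(3)*x)/3.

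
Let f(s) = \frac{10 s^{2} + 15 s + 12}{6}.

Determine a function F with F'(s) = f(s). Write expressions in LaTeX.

An antiderivative is F(s) = \frac{5 s^{3}}{9} + \frac{5 s^{2}}{4} + 2 s.

Check any antiderivative F(s) by computing F'(s) and comparing it with f(s).
Check: d/ds[\frac{5 s^{3}}{9} + \frac{5 s^{2}}{4} + 2 s] = \frac{5 s^{2}}{3} + \frac{5 s}{2} + 2, which equals f(s).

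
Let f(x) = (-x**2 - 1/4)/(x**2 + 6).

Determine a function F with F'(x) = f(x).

An antiderivative is F(x) = -x + 23*sqrt(6)*atan(sqrt(6)*x/6)/24.

Whatever form F(x) takes, F'(x) = f(x) is non-negotiable.
Check: d/dx[-x + 23*sqrt(6)*atan(sqrt(6)*x/6)/24] = (-4*x**2 - 1)/(4*x**2 + 24), which equals f(x).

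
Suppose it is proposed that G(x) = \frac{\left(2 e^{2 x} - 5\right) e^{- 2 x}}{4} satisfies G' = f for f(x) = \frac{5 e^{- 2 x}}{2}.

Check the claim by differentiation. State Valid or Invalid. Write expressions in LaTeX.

d/dx[G] = \frac{5 e^{- 2 x}}{2}
This equals f(x) exactly, so the claim holds.

Valid - the claim checks out under differentiation.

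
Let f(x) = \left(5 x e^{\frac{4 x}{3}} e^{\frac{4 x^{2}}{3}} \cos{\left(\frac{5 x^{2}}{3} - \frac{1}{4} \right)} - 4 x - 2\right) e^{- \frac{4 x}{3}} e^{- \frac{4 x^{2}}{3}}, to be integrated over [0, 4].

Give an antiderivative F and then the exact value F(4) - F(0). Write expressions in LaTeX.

Check any antiderivative F(x) by computing F'(x) and comparing it with f(x).
F(x) = \frac{3 \left(e^{- \frac{4 x^{2}}{3} - \frac{4 x}{3}} + \sin{\left(\frac{5 x^{2}}{3} - \frac{1}{4} \right)}\right)}{2} is an antiderivative of f.
Check: d/dx[\frac{3 \left(e^{- \frac{4 x^{2}}{3} - \frac{4 x}{3}} + \sin{\left(\frac{5 x^{2}}{3} - \frac{1}{4} \right)}\right)}{2}] = \left(5 x e^{\frac{4 x}{3}} e^{\frac{4 x^{2}}{3}} \cos{\left(\frac{5 x^{2}}{3} - \frac{1}{4} \right)} - 4 x - 2\right) e^{- \frac{4 x}{3}} e^{- \frac{4 x^{2}}{3}} = f(x).
F(4) = \frac{3}{2 e^{\frac{80}{3}}} + \frac{3 \sin{\left(\frac{317}{12} \right)}}{2}; F(0) = \frac{3}{2} - \frac{3 \sin{\left(\frac{1}{4} \right)}}{2}.
Integral = F(4) - F(0) = - \frac{3}{2} + \frac{3}{2 e^{\frac{80}{3}}} + \frac{3 \sin{\left(\frac{1}{4} \right)}}{2} + \frac{3 \sin{\left(\frac{317}{12} \right)}}{2}.

Antiderivative: F(x) = \frac{3 \left(e^{- \frac{4 x^{2}}{3} - \frac{4 x}{3}} + \sin{\left(\frac{5 x^{2}}{3} - \frac{1}{4} \right)}\right)}{2}; value = - \frac{3}{2} + \frac{3}{2 e^{\frac{80}{3}}} + \frac{3 \sin{\left(\frac{1}{4} \right)}}{2} + \frac{3 \sin{\left(\frac{317}{12} \right)}}{2}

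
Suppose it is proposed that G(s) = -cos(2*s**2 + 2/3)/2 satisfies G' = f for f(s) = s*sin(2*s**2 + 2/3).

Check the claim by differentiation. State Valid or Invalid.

d/ds[G] = 2*s*sin(2*s**2 + 2/3)
d/ds[G] - f(s) = s*sin(2*s**2 + 2/3) != 0.

Invalid: d/ds[G] - f = s*sin(2*s**2 + 2/3), which is not 0.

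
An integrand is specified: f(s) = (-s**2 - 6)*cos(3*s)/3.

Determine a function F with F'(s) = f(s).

An antiderivative is F(s) = (-9*s**2*sin(3*s) - 6*s*cos(3*s) - 52*sin(3*s))/81.

An antiderivative F(s) passes only if d/ds[F] lands on f(s) exactly.
Check: d/ds[(-9*s**2*sin(3*s) - 6*s*cos(3*s) - 52*sin(3*s))/81] = -s**2*cos(3*s)/3 - 2*cos(3*s), which equals f(s).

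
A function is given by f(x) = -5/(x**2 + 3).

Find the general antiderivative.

F(x) = -5*sqrt(3)*atan(sqrt(3)*x/3)/3 + C

Any candidate F(x) must reproduce f(x) exactly when differentiated.
Check: d/dx[-5*sqrt(3)*atan(sqrt(3)*x/3)/3] = -5/(x**2 + 3) = f(x).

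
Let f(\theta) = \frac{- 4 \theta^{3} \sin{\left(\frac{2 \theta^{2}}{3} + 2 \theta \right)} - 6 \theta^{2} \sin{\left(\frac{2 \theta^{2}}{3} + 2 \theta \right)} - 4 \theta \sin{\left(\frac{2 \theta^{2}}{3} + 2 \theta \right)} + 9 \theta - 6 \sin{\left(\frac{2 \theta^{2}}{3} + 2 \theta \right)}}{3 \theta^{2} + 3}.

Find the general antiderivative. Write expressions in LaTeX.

F(\theta) = \frac{3 \log{\left(3 \theta^{2} + 3 \right)}}{2} + \cos{\left(\frac{2 \theta^{2}}{3} + 2 \theta \right)} + C

Since d/d\theta undoes antidifferentiation here, F'(\theta) = f(\theta) is required of F(\theta).
Check: d/d\theta[\frac{3 \log{\left(3 \theta^{2} + 3 \right)}}{2} + \cos{\left(\frac{2 \theta^{2}}{3} + 2 \theta \right)}] = \frac{- 4 \theta^{3} \sin{\left(\frac{2 \theta^{2}}{3} + 2 \theta \right)} - 6 \theta^{2} \sin{\left(\frac{2 \theta^{2}}{3} + 2 \theta \right)} - 4 \theta \sin{\left(\frac{2 \theta^{2}}{3} + 2 \theta \right)} + 9 \theta - 6 \sin{\left(\frac{2 \theta^{2}}{3} + 2 \theta \right)}}{3 \theta^{2} + 3} = f(\theta).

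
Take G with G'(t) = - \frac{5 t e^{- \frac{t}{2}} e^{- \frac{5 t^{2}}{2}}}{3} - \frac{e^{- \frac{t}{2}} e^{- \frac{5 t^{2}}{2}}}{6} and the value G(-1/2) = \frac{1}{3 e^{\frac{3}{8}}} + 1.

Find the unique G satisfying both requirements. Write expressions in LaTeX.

G'(t) matches the chain-rule pattern g'(h)*h' with inner function h(t) = - \frac{5 t^{2}}{2} - \frac{t}{2}; substituting u = h(t) collapses the integral.
A general antiderivative is \frac{e^{- \frac{5 t^{2}}{2} - \frac{t}{2}}}{3} + C.
The condition gives C = \frac{1}{3 e^{\frac{3}{8}}} + 1 - (\frac{1}{3 e^{\frac{3}{8}}}) = 1.
So G(t) = \frac{3 + e^{- \frac{t}{2}} e^{- \frac{5 t^{2}}{2}}}{3}.
Check: d/dt[\frac{3 + e^{- \frac{t}{2}} e^{- \frac{5 t^{2}}{2}}}{3}] = \frac{\left(- 10 t - 1\right) e^{- \frac{t}{2}} e^{- \frac{5 t^{2}}{2}}}{6}, which equals G'(t).

G(t) = \frac{3 + e^{- \frac{t}{2}} e^{- \frac{5 t^{2}}{2}}}{3}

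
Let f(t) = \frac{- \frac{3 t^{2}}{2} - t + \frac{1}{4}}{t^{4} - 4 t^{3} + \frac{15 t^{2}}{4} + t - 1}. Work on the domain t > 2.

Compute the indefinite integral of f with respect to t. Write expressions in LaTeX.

F(t) = \frac{76 \log{\left(t - 2 \right)}}{225} - \frac{5 \log{\left(t - \frac{1}{2} \right)}}{18} - \frac{3 \log{\left(t + \frac{1}{2} \right)}}{50} + \frac{31}{15 t - 30} + C

The denominator factors as \left(t - 2\right)^{2} \left(2 t - 1\right) \left(2 t + 1\right); partial fractions split f into directly integrable pieces: - \frac{3}{25 \left(2 t + 1\right)} - \frac{5}{9 \left(2 t - 1\right)} + \frac{76}{225 \left(t - 2\right)} - \frac{31}{15 \left(t - 2\right)^{2}}.
Check: d/dt[\frac{76 \log{\left(t - 2 \right)}}{225} - \frac{5 \log{\left(t - \frac{1}{2} \right)}}{18} - \frac{3 \log{\left(t + \frac{1}{2} \right)}}{50} + \frac{31}{15 t - 30}] = \frac{- 6 t^{2} - 4 t + 1}{4 t^{4} - 16 t^{3} + 15 t^{2} + 4 t - 4}, which equals f(t).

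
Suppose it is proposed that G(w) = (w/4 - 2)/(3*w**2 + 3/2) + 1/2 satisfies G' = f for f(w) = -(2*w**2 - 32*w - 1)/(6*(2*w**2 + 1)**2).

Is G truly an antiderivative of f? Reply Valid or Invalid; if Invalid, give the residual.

d/dw[G] = (-2*w**2 + 32*w + 1)/(24*w**4 + 24*w**2 + 6)
This equals f(w) exactly, so the claim holds.

Valid: G'(w) = f(w).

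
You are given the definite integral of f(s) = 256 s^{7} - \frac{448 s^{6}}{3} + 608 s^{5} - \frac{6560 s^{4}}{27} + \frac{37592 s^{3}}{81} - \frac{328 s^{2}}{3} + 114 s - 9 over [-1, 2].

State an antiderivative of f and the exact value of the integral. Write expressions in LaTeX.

Antiderivative: F(s) = 2 \left(2 s^{2} - \frac{s}{3} + \frac{3}{2}\right)^{4}; value = \frac{317110}{27}

The substitution u = 2 s^{2} - \frac{s}{3} + \frac{3}{2} works: f is exactly (dF/du)*(du/ds) for that inner function.
F(s) = 2 \left(2 s^{2} - \frac{s}{3} + \frac{3}{2}\right)^{4} is an antiderivative of f.
Check: d/ds[2 \left(2 s^{2} - \frac{s}{3} + \frac{3}{2}\right)^{4}] = 256 s^{7} - \frac{448 s^{6}}{3} + 608 s^{5} - \frac{6560 s^{4}}{27} + \frac{37592 s^{3}}{81} - \frac{328 s^{2}}{3} + 114 s - 9 = f(s).
F(2) = \frac{7890481}{648}; F(-1) = \frac{279841}{648}.
Integral = F(2) - F(-1) = \frac{317110}{27}.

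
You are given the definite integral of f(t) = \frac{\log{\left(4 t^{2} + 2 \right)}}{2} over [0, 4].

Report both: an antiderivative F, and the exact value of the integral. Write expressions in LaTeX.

Whatever form F(t) takes, F'(t) = f(t) is non-negotiable.
F(t) = \frac{t \log{\left(2 t^{2} + 1 \right)}}{2} - t + \frac{t \log{\left(2 \right)}}{2} + \frac{\sqrt{2} \operatorname{atan}{\left(\sqrt{2} t \right)}}{2} is an antiderivative of f.
Check: d/dt[\frac{t \log{\left(2 t^{2} + 1 \right)}}{2} - t + \frac{t \log{\left(2 \right)}}{2} + \frac{\sqrt{2} \operatorname{atan}{\left(\sqrt{2} t \right)}}{2}] = \frac{\log{\left(2 t^{2} + 1 \right)}}{2} + \frac{\log{\left(2 \right)}}{2}, which equals f(t).
F(4) = -4 + \frac{\sqrt{2} \operatorname{atan}{\left(4 \sqrt{2} \right)}}{2} + 2 \log{\left(2 \right)} + 2 \log{\left(33 \right)}; F(0) = 0.
Integral = F(4) - F(0) = -4 + \frac{\sqrt{2} \operatorname{atan}{\left(4 \sqrt{2} \right)}}{2} + 2 \log{\left(66 \right)}.

Antiderivative: F(t) = \frac{t \log{\left(2 t^{2} + 1 \right)}}{2} - t + \frac{t \log{\left(2 \right)}}{2} + \frac{\sqrt{2} \operatorname{atan}{\left(\sqrt{2} t \right)}}{2}; value = -4 + \frac{\sqrt{2} \operatorname{atan}{\left(4 \sqrt{2} \right)}}{2} + 2 \log{\left(66 \right)}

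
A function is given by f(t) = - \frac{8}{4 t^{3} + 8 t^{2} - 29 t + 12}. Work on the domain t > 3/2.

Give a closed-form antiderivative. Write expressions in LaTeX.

An antiderivative is F(t) = - \frac{4 \left(9 \log{\left(t - \frac{3}{2} \right)} - 11 \log{\left(t - \frac{1}{2} \right)} + 2 \log{\left(t + 4 \right)}\right)}{99}.

The denominator factors as \left(t + 4\right) \left(2 t - 3\right) \left(2 t - 1\right); partial fractions split f into directly integrable pieces: \frac{8}{9 \left(2 t - 1\right)} - \frac{8}{11 \left(2 t - 3\right)} - \frac{8}{99 \left(t + 4\right)}.
Check: d/dt[- \frac{4 \left(9 \log{\left(t - \frac{3}{2} \right)} - 11 \log{\left(t - \frac{1}{2} \right)} + 2 \log{\left(t + 4 \right)}\right)}{99}] = - \frac{8}{4 t^{3} + 8 t^{2} - 29 t + 12} = f(t).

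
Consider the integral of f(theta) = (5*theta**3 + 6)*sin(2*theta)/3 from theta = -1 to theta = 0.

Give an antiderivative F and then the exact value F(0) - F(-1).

Whatever form F(theta) takes, F'(theta) = f(theta) is non-negotiable.
F(theta) = -5*theta**3*cos(2*theta)/6 + 5*theta**2*sin(2*theta)/4 + 5*theta*cos(2*theta)/4 - 5*sin(2*theta)/8 - cos(2*theta) is an antiderivative of f.
Check: d/dtheta[-5*theta**3*cos(2*theta)/6 + 5*theta**2*sin(2*theta)/4 + 5*theta*cos(2*theta)/4 - 5*sin(2*theta)/8 - cos(2*theta)] = 5*theta**3*sin(2*theta)/3 + 2*sin(2*theta), which equals f(theta).
F(0) = -1; F(-1) = -5*sin(2)/8 - 17*cos(2)/12.
Integral = F(0) - F(-1) = -1 + 17*cos(2)/12 + 5*sin(2)/8.

Antiderivative: F(theta) = -5*theta**3*cos(2*theta)/6 + 5*theta**2*sin(2*theta)/4 + 5*theta*cos(2*theta)/4 - 5*sin(2*theta)/8 - cos(2*theta); value = -1 + 17*cos(2)/12 + 5*sin(2)/8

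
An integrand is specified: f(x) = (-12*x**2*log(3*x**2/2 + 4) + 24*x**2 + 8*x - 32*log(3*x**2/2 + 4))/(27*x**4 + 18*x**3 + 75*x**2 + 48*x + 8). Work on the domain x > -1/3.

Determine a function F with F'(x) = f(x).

Recognize the product-rule pattern: f = u'v + uv' with u = 4/(3*(3*x + 1)), v = log(3*x**2/2 + 4), so integration by parts undoes it.
Check: d/dx[4*log(3*x**2/2 + 4)/(9*x + 3)] = (-12*x**2*log(3*x**2/2 + 4) + 24*x**2 + 8*x - 32*log(3*x**2/2 + 4))/(27*x**4 + 18*x**3 + 75*x**2 + 48*x + 8) = f(x).

An antiderivative is F(x) = 4*log(3*x**2/2 + 4)/(9*x + 3).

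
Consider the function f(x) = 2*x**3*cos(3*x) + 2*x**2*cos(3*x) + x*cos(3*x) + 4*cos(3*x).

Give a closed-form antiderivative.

An antiderivative is F(x) = 2*x**3*sin(3*x)/3 + 2*x**2*sin(3*x)/3 + 2*x**2*cos(3*x)/3 - x*sin(3*x)/9 + 4*x*cos(3*x)/9 + 32*sin(3*x)/27 - cos(3*x)/27.

The integrand splits into summands that can be handled one at a time.
Check: d/dx[2*x**3*sin(3*x)/3 + 2*x**2*sin(3*x)/3 + 2*x**2*cos(3*x)/3 - x*sin(3*x)/9 + 4*x*cos(3*x)/9 + 32*sin(3*x)/27 - cos(3*x)/27] = 2*x**3*cos(3*x) + 2*x**2*cos(3*x) + x*cos(3*x) + 4*cos(3*x) = f(x).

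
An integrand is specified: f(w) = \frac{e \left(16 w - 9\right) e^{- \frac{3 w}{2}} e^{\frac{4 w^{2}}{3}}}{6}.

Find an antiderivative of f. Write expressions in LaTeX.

f matches the chain-rule pattern g'(h)*h' with inner function h(w) = \frac{4 w^{2}}{3} - \frac{3 w}{2} + 1; substituting u = h(w) collapses the integral.
Check: d/dw[e^{\frac{4 w^{2}}{3} - \frac{3 w}{2} + 1}] = \frac{8 e w e^{- \frac{3 w}{2}} e^{\frac{4 w^{2}}{3}}}{3} - \frac{3 e e^{- \frac{3 w}{2}} e^{\frac{4 w^{2}}{3}}}{2}, which equals f(w).

An antiderivative is F(w) = e^{\frac{4 w^{2}}{3} - \frac{3 w}{2} + 1}.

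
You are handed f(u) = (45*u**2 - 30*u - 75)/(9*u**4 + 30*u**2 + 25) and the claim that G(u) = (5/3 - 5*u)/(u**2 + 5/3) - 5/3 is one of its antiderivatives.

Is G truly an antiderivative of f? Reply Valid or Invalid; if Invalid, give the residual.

Valid - differentiating G returns exactly f.

d/du[G] = (45*u**2 - 30*u - 75)/(9*u**4 + 30*u**2 + 25)
This equals f(u) exactly, so the claim holds.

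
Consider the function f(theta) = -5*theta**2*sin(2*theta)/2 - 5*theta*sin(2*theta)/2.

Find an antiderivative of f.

An antiderivative is F(theta) = 5*theta**2*cos(2*theta)/4 - 5*theta*sin(2*theta)/4 + 5*theta*cos(2*theta)/4 - 5*sin(2*theta)/8 - 5*cos(2*theta)/8.

Integrate term by term and add the pieces.
Check: d/dtheta[5*theta**2*cos(2*theta)/4 - 5*theta*sin(2*theta)/4 + 5*theta*cos(2*theta)/4 - 5*sin(2*theta)/8 - 5*cos(2*theta)/8] = -5*theta**2*sin(2*theta)/2 - 5*theta*sin(2*theta)/2 = f(theta).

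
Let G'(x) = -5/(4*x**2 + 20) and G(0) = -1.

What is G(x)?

Since d/dx undoes antidifferentiation here, G(x) must give back the stated G'(x).
A general antiderivative is -sqrt(5)*atan(sqrt(5)*x/5)/4 + C.
The condition gives C = -1 - (0) = -1.
So G(x) = -sqrt(5)*atan(sqrt(5)*x/5)/4 - 1.
Check: d/dx[-sqrt(5)*atan(sqrt(5)*x/5)/4 - 1] = -5/(4*x**2 + 20) = G'(x).

G(x) = -sqrt(5)*atan(sqrt(5)*x/5)/4 - 1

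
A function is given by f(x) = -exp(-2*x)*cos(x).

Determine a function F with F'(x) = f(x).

An antiderivative is F(x) = (-sin(x) + 2*cos(x))*exp(-2*x)/5.

Whatever form F(x) takes, F'(x) = f(x) is non-negotiable.
Check: d/dx[(-sin(x) + 2*cos(x))*exp(-2*x)/5] = -exp(-2*x)*cos(x) = f(x).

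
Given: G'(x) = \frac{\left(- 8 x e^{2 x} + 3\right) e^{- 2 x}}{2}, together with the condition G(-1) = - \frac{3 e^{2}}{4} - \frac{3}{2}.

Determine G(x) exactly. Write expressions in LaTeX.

Since d/dx undoes antidifferentiation here, G(x) must give back the stated G'(x).
A general antiderivative is - 2 x^{2} + \frac{1}{2} - \frac{3 e^{- 2 x}}{4} + C.
The condition gives C = - \frac{3 e^{2}}{4} - \frac{3}{2} - (- \frac{3 e^{2}}{4} - \frac{3}{2}) = 0.
So G(x) = \frac{\left(- 8 x^{2} e^{2 x} + 2 e^{2 x} - 3\right) e^{- 2 x}}{4}.
Check: d/dx[\frac{\left(- 8 x^{2} e^{2 x} + 2 e^{2 x} - 3\right) e^{- 2 x}}{4}] = \frac{\left(- 8 x e^{2 x} + 3\right) e^{- 2 x}}{2} = G'(x).

G(x) = \frac{\left(- 8 x^{2} e^{2 x} + 2 e^{2 x} - 3\right) e^{- 2 x}}{4}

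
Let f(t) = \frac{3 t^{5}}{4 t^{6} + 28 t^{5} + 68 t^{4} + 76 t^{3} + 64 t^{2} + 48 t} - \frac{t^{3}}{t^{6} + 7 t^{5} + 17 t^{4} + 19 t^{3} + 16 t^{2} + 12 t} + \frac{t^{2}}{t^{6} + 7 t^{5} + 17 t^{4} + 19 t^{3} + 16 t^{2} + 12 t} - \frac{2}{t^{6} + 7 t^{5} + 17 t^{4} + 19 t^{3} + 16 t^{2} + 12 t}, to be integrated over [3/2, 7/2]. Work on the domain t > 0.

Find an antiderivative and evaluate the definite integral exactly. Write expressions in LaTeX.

Antiderivative: F(t) = \frac{- 200 t \log{\left(t \right)} - 4776 t \log{\left(t + 2 \right)} + 5930 t \log{\left(t + 3 \right)} - 27 t \log{\left(t^{2} + 1 \right)} + 258 t \operatorname{atan}{\left(t \right)} - 400 \log{\left(t \right)} - 9552 \log{\left(t + 2 \right)} + 11860 \log{\left(t + 3 \right)} - 54 \log{\left(t^{2} + 1 \right)} + 516 \operatorname{atan}{\left(t \right)} - 1680}{1200 \left(t + 2\right)}; value = - \frac{593 \log{\left(\frac{9}{2} \right)}}{120} - \frac{199 \log{\left(\frac{11}{2} \right)}}{50} - \frac{43 \operatorname{atan}{\left(\frac{3}{2} \right)}}{200} - \frac{9 \log{\left(\frac{53}{4} \right)}}{400} + \frac{9 \log{\left(\frac{13}{4} \right)}}{400} + \frac{\log{\left(\frac{3}{2} \right)}}{6} + \frac{8}{55} + \frac{43 \operatorname{atan}{\left(\frac{7}{2} \right)}}{200} + \frac{286 \log{\left(\frac{7}{2} \right)}}{75} + \frac{593 \log{\left(\frac{13}{2} \right)}}{120}

Factor the denominator (4 t \left(t + 2\right)^{2} \left(t + 3\right) \left(t^{2} + 1\right)) and decompose: f = - \frac{9 t - 43}{200 \left(t^{2} + 1\right)} + \frac{593}{120 \left(t + 3\right)} - \frac{199}{50 \left(t + 2\right)} + \frac{7}{5 \left(t + 2\right)^{2}} - \frac{1}{6 t}; each piece integrates to a log, atan, or power term.
F(t) = \frac{- 200 t \log{\left(t \right)} - 4776 t \log{\left(t + 2 \right)} + 5930 t \log{\left(t + 3 \right)} - 27 t \log{\left(t^{2} + 1 \right)} + 258 t \operatorname{atan}{\left(t \right)} - 400 \log{\left(t \right)} - 9552 \log{\left(t + 2 \right)} + 11860 \log{\left(t + 3 \right)} - 54 \log{\left(t^{2} + 1 \right)} + 516 \operatorname{atan}{\left(t \right)} - 1680}{1200 \left(t + 2\right)} is an antiderivative of f.
Check: d/dt[\frac{- 200 t \log{\left(t \right)} - 4776 t \log{\left(t + 2 \right)} + 5930 t \log{\left(t + 3 \right)} - 27 t \log{\left(t^{2} + 1 \right)} + 258 t \operatorname{atan}{\left(t \right)} - 400 \log{\left(t \right)} - 9552 \log{\left(t + 2 \right)} + 11860 \log{\left(t + 3 \right)} - 54 \log{\left(t^{2} + 1 \right)} + 516 \operatorname{atan}{\left(t \right)} - 1680}{1200 \left(t + 2\right)}] = \frac{3 t^{5} - 4 t^{3} + 4 t^{2} - 8}{4 t^{6} + 28 t^{5} + 68 t^{4} + 76 t^{3} + 64 t^{2} + 48 t}, which equals f(t).
F(7/2) = - \frac{199 \log{\left(\frac{11}{2} \right)}}{50} - \frac{14}{55} - \frac{\log{\left(\frac{7}{2} \right)}}{6} - \frac{9 \log{\left(\frac{53}{4} \right)}}{400} + \frac{43 \operatorname{atan}{\left(\frac{7}{2} \right)}}{200} + \frac{593 \log{\left(\frac{13}{2} \right)}}{120}; F(3/2) = - \frac{199 \log{\left(\frac{7}{2} \right)}}{50} - \frac{2}{5} - \frac{\log{\left(\frac{3}{2} \right)}}{6} - \frac{9 \log{\left(\frac{13}{4} \right)}}{400} + \frac{43 \operatorname{atan}{\left(\frac{3}{2} \right)}}{200} + \frac{593 \log{\left(\frac{9}{2} \right)}}{120}.
Integral = F(7/2) - F(3/2) = - \frac{593 \log{\left(\frac{9}{2} \right)}}{120} - \frac{199 \log{\left(\frac{11}{2} \right)}}{50} - \frac{43 \operatorname{atan}{\left(\frac{3}{2} \right)}}{200} - \frac{9 \log{\left(\frac{53}{4} \right)}}{400} + \frac{9 \log{\left(\frac{13}{4} \right)}}{400} + \frac{\log{\left(\frac{3}{2} \right)}}{6} + \frac{8}{55} + \frac{43 \operatorname{atan}{\left(\frac{7}{2} \right)}}{200} + \frac{286 \log{\left(\frac{7}{2} \right)}}{75} + \frac{593 \log{\left(\frac{13}{2} \right)}}{120}.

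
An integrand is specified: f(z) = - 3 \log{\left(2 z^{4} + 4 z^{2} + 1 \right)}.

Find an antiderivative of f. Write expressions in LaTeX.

An antiderivative is F(z) = - 3 \left(z \log{\left(2 z^{4} + 4 z^{2} + 1 \right)} - 4 z + \sqrt{2} \sqrt{2 - \sqrt{2}} \operatorname{atan}{\left(\frac{\sqrt{2} z}{\sqrt{2 - \sqrt{2}}} \right)} + \sqrt{2} \sqrt{\sqrt{2} + 2} \operatorname{atan}{\left(\frac{\sqrt{2} z}{\sqrt{\sqrt{2} + 2}} \right)}\right).

Recover f(z) by differentiating a candidate F(z); any mismatch rules it out.
Check: d/dz[- 3 \left(z \log{\left(2 z^{4} + 4 z^{2} + 1 \right)} - 4 z + \sqrt{2} \sqrt{2 - \sqrt{2}} \operatorname{atan}{\left(\frac{\sqrt{2} z}{\sqrt{2 - \sqrt{2}}} \right)} + \sqrt{2} \sqrt{\sqrt{2} + 2} \operatorname{atan}{\left(\frac{\sqrt{2} z}{\sqrt{\sqrt{2} + 2}} \right)}\right)] = - 3 \log{\left(2 z^{4} + 4 z^{2} + 1 \right)} = f(z).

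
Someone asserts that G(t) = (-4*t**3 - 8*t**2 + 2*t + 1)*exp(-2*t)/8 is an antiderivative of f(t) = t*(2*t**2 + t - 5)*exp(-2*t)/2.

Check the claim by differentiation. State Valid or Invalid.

Valid - the claim checks out under differentiation.

d/dt[G] = (2*t**3 + t**2 - 5*t)*exp(-2*t)/2
This equals f(t) exactly, so the claim holds.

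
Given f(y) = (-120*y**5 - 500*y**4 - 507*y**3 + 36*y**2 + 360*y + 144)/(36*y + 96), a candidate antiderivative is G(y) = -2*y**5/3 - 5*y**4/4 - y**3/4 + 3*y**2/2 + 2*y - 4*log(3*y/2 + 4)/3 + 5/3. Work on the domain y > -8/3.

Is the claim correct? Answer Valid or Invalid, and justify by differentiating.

Valid: G'(y) = f(y).

d/dy[G] = (-120*y**5 - 500*y**4 - 507*y**3 + 36*y**2 + 360*y + 144)/(36*y + 96)
This equals f(y) exactly, so the claim holds.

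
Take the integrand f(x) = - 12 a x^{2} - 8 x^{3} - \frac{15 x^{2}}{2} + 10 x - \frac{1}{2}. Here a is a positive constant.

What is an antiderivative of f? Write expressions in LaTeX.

An antiderivative is F(x) = - \frac{x \left(8 a x^{2} + 4 x^{3} + 5 x^{2} - 10 x + 1\right)}{2}.

Integrate term by term and add the pieces.
Check: d/dx[- \frac{x \left(8 a x^{2} + 4 x^{3} + 5 x^{2} - 10 x + 1\right)}{2}] = - 12 a x^{2} - 8 x^{3} - \frac{15 x^{2}}{2} + 10 x - \frac{1}{2} = f(x).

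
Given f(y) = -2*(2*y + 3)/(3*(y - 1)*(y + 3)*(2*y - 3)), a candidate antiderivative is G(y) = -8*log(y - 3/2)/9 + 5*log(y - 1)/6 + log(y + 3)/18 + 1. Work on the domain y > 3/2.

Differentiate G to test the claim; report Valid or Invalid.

Valid - differentiating G returns exactly f.

d/dy[G] = (-4*y - 6)/(6*y**3 + 3*y**2 - 36*y + 27)
This equals f(y) exactly, so the claim holds.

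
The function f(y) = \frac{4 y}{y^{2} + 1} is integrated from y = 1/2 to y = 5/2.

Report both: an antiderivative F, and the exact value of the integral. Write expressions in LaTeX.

f matches the chain-rule pattern g'(h)*h' with inner function h(y) = y^{2} + 1; substituting u = h(y) collapses the integral.
F(y) = 2 \log{\left(y^{2} + 1 \right)} is an antiderivative of f.
Check: d/dy[2 \log{\left(y^{2} + 1 \right)}] = \frac{4 y}{y^{2} + 1} = f(y).
F(5/2) = 2 \log{\left(\frac{29}{4} \right)}; F(1/2) = 2 \log{\left(\frac{5}{4} \right)}.
Integral = F(5/2) - F(1/2) = - 2 \log{\left(\frac{5}{4} \right)} + 2 \log{\left(\frac{29}{4} \right)}.

Antiderivative: F(y) = 2 \log{\left(y^{2} + 1 \right)}; value = - 2 \log{\left(\frac{5}{4} \right)} + 2 \log{\left(\frac{29}{4} \right)}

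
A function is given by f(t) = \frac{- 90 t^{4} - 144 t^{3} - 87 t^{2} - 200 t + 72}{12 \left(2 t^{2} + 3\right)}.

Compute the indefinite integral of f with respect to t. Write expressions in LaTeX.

F(t) = - \frac{5 t^{3}}{4} - 3 t^{2} + 2 t + \frac{\log{\left(2 t^{2} + 3 \right)}}{3} + C

A first test for any F(t): its t-derivative must equal f(t) identically.
Check: d/dt[- \frac{5 t^{3}}{4} - 3 t^{2} + 2 t + \frac{\log{\left(2 t^{2} + 3 \right)}}{3}] = \frac{- 90 t^{4} - 144 t^{3} - 87 t^{2} - 200 t + 72}{24 t^{2} + 36}, which equals f(t).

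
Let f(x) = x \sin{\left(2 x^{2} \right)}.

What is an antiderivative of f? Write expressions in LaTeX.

An antiderivative is F(x) = - \frac{\cos{\left(2 x^{2} \right)}}{4}.

The substitution u = 2 x^{2} works: f is exactly (dF/du)*(du/dx) for that inner function.
Check: d/dx[- \frac{\cos{\left(2 x^{2} \right)}}{4}] = x \sin{\left(2 x^{2} \right)} = f(x).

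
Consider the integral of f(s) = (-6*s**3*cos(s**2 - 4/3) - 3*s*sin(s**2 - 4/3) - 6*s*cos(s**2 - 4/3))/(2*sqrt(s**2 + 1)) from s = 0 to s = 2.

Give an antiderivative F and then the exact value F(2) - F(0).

Antiderivative: F(s) = -3*sqrt(s**2 + 1)*sin(s**2 - 4/3)/2; value = -3*sqrt(5)*sin(8/3)/2 - 3*sin(4/3)/2

Recognize the product-rule pattern: f = u'v + uv' with u = -3*sqrt(s**2 + 1)/2, v = sin(s**2 - 4/3), so integration by parts undoes it.
F(s) = -3*sqrt(s**2 + 1)*sin(s**2 - 4/3)/2 is an antiderivative of f.
Check: d/ds[-3*sqrt(s**2 + 1)*sin(s**2 - 4/3)/2] = (-6*s**3*cos(s**2 - 4/3) - 3*s*sin(s**2 - 4/3) - 6*s*cos(s**2 - 4/3))/(2*sqrt(s**2 + 1)) = f(s).
F(2) = -3*sqrt(5)*sin(8/3)/2; F(0) = 3*sin(4/3)/2.
Integral = F(2) - F(0) = -3*sqrt(5)*sin(8/3)/2 - 3*sin(4/3)/2.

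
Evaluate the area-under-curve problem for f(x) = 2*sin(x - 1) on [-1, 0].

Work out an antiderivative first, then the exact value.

A first test for any F(x): its x-derivative must equal f(x) identically.
F(x) = -2*cos(x - 1) is an antiderivative of f.
Check: d/dx[-2*cos(x - 1)] = 2*sin(x - 1) = f(x).
F(0) = -2*cos(1); F(-1) = -2*cos(2).
Integral = F(0) - F(-1) = -2*cos(1) + 2*cos(2).

Antiderivative: F(x) = -2*cos(x - 1); value = -2*cos(1) + 2*cos(2)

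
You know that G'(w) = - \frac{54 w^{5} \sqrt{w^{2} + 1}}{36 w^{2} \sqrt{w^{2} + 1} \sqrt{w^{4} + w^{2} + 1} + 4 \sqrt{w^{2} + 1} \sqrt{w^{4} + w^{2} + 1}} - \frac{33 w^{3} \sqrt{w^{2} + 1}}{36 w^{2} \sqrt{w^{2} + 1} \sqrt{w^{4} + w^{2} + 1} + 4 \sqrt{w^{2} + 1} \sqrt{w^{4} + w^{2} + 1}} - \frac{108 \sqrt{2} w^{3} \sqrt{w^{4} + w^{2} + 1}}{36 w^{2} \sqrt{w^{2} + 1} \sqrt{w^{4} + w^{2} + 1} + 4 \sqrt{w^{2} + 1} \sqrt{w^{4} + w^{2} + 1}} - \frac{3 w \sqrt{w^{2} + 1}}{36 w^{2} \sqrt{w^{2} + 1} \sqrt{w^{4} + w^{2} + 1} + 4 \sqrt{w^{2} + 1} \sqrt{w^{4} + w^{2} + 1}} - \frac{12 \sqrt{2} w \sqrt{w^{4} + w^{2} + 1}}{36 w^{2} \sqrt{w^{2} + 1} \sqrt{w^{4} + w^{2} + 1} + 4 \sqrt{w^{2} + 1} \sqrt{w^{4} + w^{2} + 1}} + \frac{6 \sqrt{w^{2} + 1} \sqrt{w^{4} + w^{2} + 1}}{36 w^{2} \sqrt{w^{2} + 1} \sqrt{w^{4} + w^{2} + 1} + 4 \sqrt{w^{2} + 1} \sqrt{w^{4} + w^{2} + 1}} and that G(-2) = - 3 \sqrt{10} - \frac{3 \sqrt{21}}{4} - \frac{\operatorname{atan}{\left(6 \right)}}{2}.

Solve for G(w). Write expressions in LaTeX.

G(w) = - 3 \sqrt{2 w^{2} + 2} - \frac{3 \sqrt{w^{4} + w^{2} + 1}}{4} + \frac{\operatorname{atan}{\left(3 w \right)}}{2}

The integrand splits into summands that can be handled one at a time.
A general antiderivative is - 3 \sqrt{2 w^{2} + 2} - \frac{3 \sqrt{w^{4} + w^{2} + 1}}{4} + \frac{\operatorname{atan}{\left(3 w \right)}}{2} + C.
The condition gives C = - 3 \sqrt{10} - \frac{3 \sqrt{21}}{4} - \frac{\operatorname{atan}{\left(6 \right)}}{2} - (- 3 \sqrt{10} - \frac{3 \sqrt{21}}{4} - \frac{\operatorname{atan}{\left(6 \right)}}{2}) = 0.
So G(w) = - 3 \sqrt{2 w^{2} + 2} - \frac{3 \sqrt{w^{4} + w^{2} + 1}}{4} + \frac{\operatorname{atan}{\left(3 w \right)}}{2}.
Check: d/dw[- 3 \sqrt{2 w^{2} + 2} - \frac{3 \sqrt{w^{4} + w^{2} + 1}}{4} + \frac{\operatorname{atan}{\left(3 w \right)}}{2}] = \frac{- 54 w^{5} \sqrt{w^{2} + 1} - 33 w^{3} \sqrt{w^{2} + 1} - 108 \sqrt{2} w^{3} \sqrt{w^{4} + w^{2} + 1} - 3 w \sqrt{w^{2} + 1} - 12 \sqrt{2} w \sqrt{w^{4} + w^{2} + 1} + 6 \sqrt{w^{2} + 1} \sqrt{w^{4} + w^{2} + 1}}{36 w^{2} \sqrt{w^{2} + 1} \sqrt{w^{4} + w^{2} + 1} + 4 \sqrt{w^{2} + 1} \sqrt{w^{4} + w^{2} + 1}}, which equals G'(w).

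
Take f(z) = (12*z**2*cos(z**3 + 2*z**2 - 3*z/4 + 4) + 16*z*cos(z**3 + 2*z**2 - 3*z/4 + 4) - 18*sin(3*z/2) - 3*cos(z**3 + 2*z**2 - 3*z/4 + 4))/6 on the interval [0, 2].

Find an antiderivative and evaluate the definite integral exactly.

For F(z) to be correct the identity F'(z) - f(z) = 0 must hold.
F(z) = 2*sin(z**3 + 2*z**2 - 3*z/4 + 4)/3 + 2*cos(3*z/2) is an antiderivative of f.
Check: d/dz[2*sin(z**3 + 2*z**2 - 3*z/4 + 4)/3 + 2*cos(3*z/2)] = 2*z**2*cos(z**3 + 2*z**2 - 3*z/4 + 4) + 8*z*cos(z**3 + 2*z**2 - 3*z/4 + 4)/3 - 3*sin(3*z/2) - cos(z**3 + 2*z**2 - 3*z/4 + 4)/2, which equals f(z).
F(2) = 2*cos(3) + 2*sin(37/2)/3; F(0) = 2*sin(4)/3 + 2.
Integral = F(2) - F(0) = -2 + 2*cos(3) + 2*sin(37/2)/3 - 2*sin(4)/3.

Antiderivative: F(z) = 2*sin(z**3 + 2*z**2 - 3*z/4 + 4)/3 + 2*cos(3*z/2); value = -2 + 2*cos(3) + 2*sin(37/2)/3 - 2*sin(4)/3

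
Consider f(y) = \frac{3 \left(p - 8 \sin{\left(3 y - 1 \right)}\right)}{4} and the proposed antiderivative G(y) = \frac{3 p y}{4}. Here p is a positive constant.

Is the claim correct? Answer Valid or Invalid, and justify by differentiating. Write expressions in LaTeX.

d/dy[G] = \frac{3 p}{4}
d/dy[G] - f(y) = 6 \sin{\left(3 y - 1 \right)} != 0.

Invalid: d/dy[G] - f = 6 \sin{\left(3 y - 1 \right)}, which is not 0.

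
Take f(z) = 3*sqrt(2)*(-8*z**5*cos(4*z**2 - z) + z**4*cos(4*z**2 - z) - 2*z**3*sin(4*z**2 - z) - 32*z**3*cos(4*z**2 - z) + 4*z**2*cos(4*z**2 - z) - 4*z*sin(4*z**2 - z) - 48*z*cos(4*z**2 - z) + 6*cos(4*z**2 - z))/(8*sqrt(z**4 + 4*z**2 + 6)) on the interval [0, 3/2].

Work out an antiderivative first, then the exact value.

f has the shape u'v + uv' for u = -3*sqrt(z**4/2 + 2*z**2 + 3)/4 and v = sin(4*z**2 - z) — it is the derivative of the product u*v.
F(z) = -3*sqrt(z**4/2 + 2*z**2 + 3)*sin(4*z**2 - z)/4 is an antiderivative of f.
Check: d/dz[-3*sqrt(z**4/2 + 2*z**2 + 3)*sin(4*z**2 - z)/4] = sqrt(2)*(-24*z**5*cos(4*z**2 - z) + 3*z**4*cos(4*z**2 - z) - 6*z**3*sin(4*z**2 - z) - 96*z**3*cos(4*z**2 - z) + 12*z**2*cos(4*z**2 - z) - 12*z*sin(4*z**2 - z) - 144*z*cos(4*z**2 - z) + 18*cos(4*z**2 - z))/(8*sqrt(z**4 + 4*z**2 + 6)), which equals f(z).
F(3/2) = -3*sqrt(642)*sin(15/2)/32; F(0) = 0.
Integral = F(3/2) - F(0) = -3*sqrt(642)*sin(15/2)/32.

Antiderivative: F(z) = -3*sqrt(z**4/2 + 2*z**2 + 3)*sin(4*z**2 - z)/4; value = -3*sqrt(642)*sin(15/2)/32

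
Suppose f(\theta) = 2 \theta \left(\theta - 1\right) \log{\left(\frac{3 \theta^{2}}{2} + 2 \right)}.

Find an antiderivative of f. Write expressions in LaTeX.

An antiderivative is F(\theta) = - \frac{4 \theta^{3}}{9} + \theta^{2} + \frac{16 \theta}{9} + \left(\frac{2 \theta^{3}}{3} - \theta^{2}\right) \log{\left(\frac{3 \theta^{2}}{2} + 2 \right)} - \frac{4 \log{\left(\theta^{2} + \frac{4}{3} \right)}}{3} - \frac{32 \sqrt{3} \operatorname{atan}{\left(\frac{\sqrt{3} \theta}{2} \right)}}{27}.

An antiderivative F(\theta) passes only if d/d\theta[F] lands on f(\theta) exactly.
Check: d/d\theta[- \frac{4 \theta^{3}}{9} + \theta^{2} + \frac{16 \theta}{9} + \left(\frac{2 \theta^{3}}{3} - \theta^{2}\right) \log{\left(\frac{3 \theta^{2}}{2} + 2 \right)} - \frac{4 \log{\left(\theta^{2} + \frac{4}{3} \right)}}{3} - \frac{32 \sqrt{3} \operatorname{atan}{\left(\frac{\sqrt{3} \theta}{2} \right)}}{27}] = 2 \theta^{2} \log{\left(\frac{3 \theta^{2}}{2} + 2 \right)} - 2 \theta \log{\left(\frac{3 \theta^{2}}{2} + 2 \right)}, which equals f(\theta).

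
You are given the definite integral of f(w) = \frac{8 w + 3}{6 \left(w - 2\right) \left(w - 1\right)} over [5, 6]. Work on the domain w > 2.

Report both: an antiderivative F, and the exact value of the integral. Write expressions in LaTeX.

Antiderivative: F(w) = \frac{19 \log{\left(w - 2 \right)}}{6} - \frac{11 \log{\left(w - 1 \right)}}{6}; value = - \frac{19 \log{\left(3 \right)}}{6} - \frac{11 \log{\left(5 \right)}}{6} + 5 \log{\left(4 \right)}

Factor the denominator (6 \left(w - 2\right) \left(w - 1\right)) and decompose: f = - \frac{11}{6 \left(w - 1\right)} + \frac{19}{6 \left(w - 2\right)}; each piece integrates to a log, atan, or power term.
F(w) = \frac{19 \log{\left(w - 2 \right)}}{6} - \frac{11 \log{\left(w - 1 \right)}}{6} is an antiderivative of f.
Check: d/dw[\frac{19 \log{\left(w - 2 \right)}}{6} - \frac{11 \log{\left(w - 1 \right)}}{6}] = \frac{8 w + 3}{6 w^{2} - 18 w + 12}, which equals f(w).
F(6) = - \frac{11 \log{\left(5 \right)}}{6} + \frac{19 \log{\left(4 \right)}}{6}; F(5) = - \frac{11 \log{\left(4 \right)}}{6} + \frac{19 \log{\left(3 \right)}}{6}.
Integral = F(6) - F(5) = - \frac{19 \log{\left(3 \right)}}{6} - \frac{11 \log{\left(5 \right)}}{6} + 5 \log{\left(4 \right)}.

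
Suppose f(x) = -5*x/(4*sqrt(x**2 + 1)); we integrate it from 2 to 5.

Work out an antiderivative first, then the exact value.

The substitution u = x**2 + 1 works: f is exactly (dF/du)*(du/dx) for that inner function.
F(x) = -5*sqrt(x**2 + 1)/4 is an antiderivative of f.
Check: d/dx[-5*sqrt(x**2 + 1)/4] = -5*x/(4*sqrt(x**2 + 1)) = f(x).
F(5) = -5*sqrt(26)/4; F(2) = -5*sqrt(5)/4.
Integral = F(5) - F(2) = -5*sqrt(26)/4 + 5*sqrt(5)/4.

Antiderivative: F(x) = -5*sqrt(x**2 + 1)/4; value = -5*sqrt(26)/4 + 5*sqrt(5)/4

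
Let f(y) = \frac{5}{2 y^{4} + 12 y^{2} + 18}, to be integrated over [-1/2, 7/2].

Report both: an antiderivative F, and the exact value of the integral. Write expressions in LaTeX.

Antiderivative: F(y) = \frac{5 \left(\sqrt{3} y^{2} \operatorname{atan}{\left(\frac{\sqrt{3} y}{3} \right)} + 3 y + 3 \sqrt{3} \operatorname{atan}{\left(\frac{\sqrt{3} y}{3} \right)}\right)}{36 \left(y^{2} + 3\right)}; value = \frac{5 \sqrt{3} \operatorname{atan}{\left(\frac{\sqrt{3}}{6} \right)}}{36} + \frac{380}{2379} + \frac{5 \sqrt{3} \operatorname{atan}{\left(\frac{7 \sqrt{3}}{6} \right)}}{36}

Since d/dy undoes antidifferentiation here, F'(y) = f(y) is required of F(y).
F(y) = \frac{5 \left(\sqrt{3} y^{2} \operatorname{atan}{\left(\frac{\sqrt{3} y}{3} \right)} + 3 y + 3 \sqrt{3} \operatorname{atan}{\left(\frac{\sqrt{3} y}{3} \right)}\right)}{36 \left(y^{2} + 3\right)} is an antiderivative of f.
Check: d/dy[\frac{5 \left(\sqrt{3} y^{2} \operatorname{atan}{\left(\frac{\sqrt{3} y}{3} \right)} + 3 y + 3 \sqrt{3} \operatorname{atan}{\left(\frac{\sqrt{3} y}{3} \right)}\right)}{36 \left(y^{2} + 3\right)}] = \frac{5}{2 y^{4} + 12 y^{2} + 18} = f(y).
F(7/2) = \frac{35}{366} + \frac{5 \sqrt{3} \operatorname{atan}{\left(\frac{7 \sqrt{3}}{6} \right)}}{36}; F(-1/2) = - \frac{5 \sqrt{3} \operatorname{atan}{\left(\frac{\sqrt{3}}{6} \right)}}{36} - \frac{5}{78}.
Integral = F(7/2) - F(-1/2) = \frac{5 \sqrt{3} \operatorname{atan}{\left(\frac{\sqrt{3}}{6} \right)}}{36} + \frac{380}{2379} + \frac{5 \sqrt{3} \operatorname{atan}{\left(\frac{7 \sqrt{3}}{6} \right)}}{36}.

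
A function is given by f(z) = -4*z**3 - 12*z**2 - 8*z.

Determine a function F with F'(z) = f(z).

An antiderivative is F(z) = -z**4 - 4*z**3 - 4*z**2.

f matches the chain-rule pattern g'(h)*h' with inner function h(z) = -z**2 - 2*z; substituting u = h(z) collapses the integral.
Check: d/dz[-z**4 - 4*z**3 - 4*z**2] = -4*z**3 - 12*z**2 - 8*z = f(z).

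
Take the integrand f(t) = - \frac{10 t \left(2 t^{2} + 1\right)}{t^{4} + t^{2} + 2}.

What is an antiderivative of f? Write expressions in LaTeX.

An antiderivative is F(t) = - 5 \log{\left(t^{4} + t^{2} + 2 \right)}.

f matches the chain-rule pattern g'(h)*h' with inner function h(t) = t^{4} + t^{2} + 2; substituting u = h(t) collapses the integral.
Check: d/dt[- 5 \log{\left(t^{4} + t^{2} + 2 \right)}] = \frac{- 20 t^{3} - 10 t}{t^{4} + t^{2} + 2}, which equals f(t).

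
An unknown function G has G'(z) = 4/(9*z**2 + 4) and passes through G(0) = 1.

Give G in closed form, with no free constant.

G(z) = 2*atan(3*z/2)/3 + 1

Since d/dz undoes antidifferentiation here, G(z) must give back the stated G'(z).
A general antiderivative is 2*atan(3*z/2)/3 + C.
The condition gives C = 1 - (0) = 1.
So G(z) = 2*atan(3*z/2)/3 + 1.
Check: d/dz[2*atan(3*z/2)/3 + 1] = 4/(9*z**2 + 4) = G'(z).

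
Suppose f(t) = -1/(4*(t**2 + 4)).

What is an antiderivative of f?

An antiderivative is F(t) = -atan(t/2)/8.

For F(t) to be correct the identity F'(t) - f(t) = 0 must hold.
Check: d/dt[-atan(t/2)/8] = -1/(4*t**2 + 16), which equals f(t).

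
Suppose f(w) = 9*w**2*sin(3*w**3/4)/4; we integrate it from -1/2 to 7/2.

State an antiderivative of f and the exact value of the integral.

The substitution u = 3*w**3/4 works: f is exactly (dF/du)*(du/dw) for that inner function.
F(w) = -cos(3*w**3/4) is an antiderivative of f.
Check: d/dw[-cos(3*w**3/4)] = 9*w**2*sin(3*w**3/4)/4 = f(w).
F(7/2) = -cos(1029/32); F(-1/2) = -cos(3/32).
Integral = F(7/2) - F(-1/2) = -cos(1029/32) + cos(3/32).

Antiderivative: F(w) = -cos(3*w**3/4); value = -cos(1029/32) + cos(3/32)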